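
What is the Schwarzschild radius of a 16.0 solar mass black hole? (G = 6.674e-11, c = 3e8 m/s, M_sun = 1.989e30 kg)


M = 16.0 * 1.989e30 kg = 3.1824e+31 kg. rs = 2GM/c^2 = 2 * 6.674e-11 * 3.1824e+31 / (3e8)^2 = 47198.528

47198.528 m


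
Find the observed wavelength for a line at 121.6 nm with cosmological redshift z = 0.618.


lam_obs = lam_emit * (1 + z) = 121.6 * (1 + 0.618) = 196.7488

196.7488 nm


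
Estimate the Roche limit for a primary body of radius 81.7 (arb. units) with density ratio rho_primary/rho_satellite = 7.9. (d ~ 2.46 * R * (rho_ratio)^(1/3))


d_Roche = 2.46 * 81.7 * 7.9^(1/3) = 400.2821

400.2821


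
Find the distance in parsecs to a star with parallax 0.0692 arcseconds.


d = 1/p = 1/0.0692 = 14.4509

14.4509 pc


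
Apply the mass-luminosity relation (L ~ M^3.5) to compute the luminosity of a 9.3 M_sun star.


L/L_sun = (M/M_sun)^3.5 = 9.3^3.5 = 2452.9592

2452.9592 L_sun


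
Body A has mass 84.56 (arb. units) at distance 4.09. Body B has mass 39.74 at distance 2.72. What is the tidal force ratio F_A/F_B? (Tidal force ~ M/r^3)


Ratio = (M1/r1^3) / (M2/r2^3) = (84.56/4.09^3) / (39.74/2.72^3) = 0.6259

0.6259


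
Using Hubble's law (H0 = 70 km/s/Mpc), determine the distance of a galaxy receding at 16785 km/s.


d = v / H0 = 16785 / 70 = 239.7857

239.7857 Mpc


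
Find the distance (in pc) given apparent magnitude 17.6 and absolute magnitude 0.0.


d = 10^((m - M + 5)/5) = 10^((17.6 - 0.0 + 5)/5) = 33113.1121

33113.1121 pc


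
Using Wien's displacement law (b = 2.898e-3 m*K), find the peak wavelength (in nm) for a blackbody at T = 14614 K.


lam_max = b / T = 2.898e-3 / 14614 = 1.983e-07 m = 198.303 nm

198.303 nm


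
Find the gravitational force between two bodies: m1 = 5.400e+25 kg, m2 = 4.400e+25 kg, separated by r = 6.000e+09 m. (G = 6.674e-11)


F = G*m1*m2/r^2 = 6.674e-11 * 5.400e+25 * 4.400e+25 / (6.000e+09)^2 = 6.674e-11 * 2.376e+51 / 3.600e+19 = 4.405e+21

4.405e+21 N


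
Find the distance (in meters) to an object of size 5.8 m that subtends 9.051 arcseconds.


D = size / theta_rad, theta_rad = 9.051 * pi/(180*3600) = 4.388e-05, D = 132177.2043

132177.2043 m


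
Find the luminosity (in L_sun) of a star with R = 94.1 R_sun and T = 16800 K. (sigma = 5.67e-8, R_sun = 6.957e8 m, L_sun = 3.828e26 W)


R = 94.1 * 6.957e8 m = 6.546537e+10 m. L = 4*pi*R^2*sigma*T^4 = 4*pi*(6.546537e+10)^2 * 5.67e-8 * 16800^4 = 2.432502545e+32 W. L/L_sun = 2.432502545e+32 / 3.828e26 = 635449.9857

635449.9857 L_sun


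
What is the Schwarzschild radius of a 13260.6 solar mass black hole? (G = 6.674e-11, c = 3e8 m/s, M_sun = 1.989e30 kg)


M = 13260.6 * 1.989e30 kg = 2.63753334e+34 kg. rs = 2GM/c^2 = 2 * 6.674e-11 * 2.63753334e+34 / (3e8)^2 = 3.912e+07

3.912e+07 m


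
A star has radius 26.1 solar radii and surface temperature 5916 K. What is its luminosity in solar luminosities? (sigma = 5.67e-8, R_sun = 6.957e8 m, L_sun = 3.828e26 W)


R = 26.1 * 6.957e8 m = 1.815777e+10 m. L = 4*pi*R^2*sigma*T^4 = 4*pi*(1.815777e+10)^2 * 5.67e-8 * 5916^4 = 2.877601198e+29 W. L/L_sun = 2.877601198e+29 / 3.828e26 = 751.7245

751.7245 L_sun


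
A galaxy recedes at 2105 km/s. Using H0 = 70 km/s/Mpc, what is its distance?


d = v / H0 = 2105 / 70 = 30.0714

30.0714 Mpc


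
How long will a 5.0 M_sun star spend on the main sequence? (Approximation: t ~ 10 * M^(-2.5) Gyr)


t = 10 * M^(-2.5) = 10 * 5.0^(-2.5) = 0.1789

0.1789 Gyr


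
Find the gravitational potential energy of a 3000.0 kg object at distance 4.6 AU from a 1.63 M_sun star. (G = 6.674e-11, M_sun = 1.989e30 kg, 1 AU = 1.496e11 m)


M = 1.63 * 1.989e30 kg = 3.24207e+30 kg; r = 4.6 AU * 1.496e11 m/AU = 6.8816e+11 m. U = -GM*m/r = -(6.674e-11 * 3.24207e+30 * 3000.0) / 6.8816e+11 = -9.433e+11

-9.433e+11 J


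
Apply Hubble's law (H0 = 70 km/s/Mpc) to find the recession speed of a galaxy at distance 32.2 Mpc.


v = H0 * d = 70 * 32.2 = 2254.0

2254.0 km/s


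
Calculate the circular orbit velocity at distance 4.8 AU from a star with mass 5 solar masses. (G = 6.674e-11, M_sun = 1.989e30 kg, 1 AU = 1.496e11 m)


v = sqrt(GM/r) = sqrt(6.674e-11 * 9.945e+30 / 7.181e+11) = 30402.4848

30402.4848 m/s


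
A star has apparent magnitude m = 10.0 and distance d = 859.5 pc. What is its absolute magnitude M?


M = m - 5*log10(d) + 5 = 10.0 - 5*log10(859.5) + 5 = 0.3288

0.3288


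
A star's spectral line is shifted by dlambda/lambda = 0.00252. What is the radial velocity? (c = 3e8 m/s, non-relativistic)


v = (dlambda/lambda) * c = 0.00252 * 3e8 = 756000.0

756000.0 m/s


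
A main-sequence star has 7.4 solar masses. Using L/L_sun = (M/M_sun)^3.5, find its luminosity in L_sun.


L/L_sun = (M/M_sun)^3.5 = 7.4^3.5 = 1102.3285

1102.3285 L_sun


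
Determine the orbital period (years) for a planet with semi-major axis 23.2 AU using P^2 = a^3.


P = a^(3/2) = 23.2^1.5 = 111.746

111.746 years


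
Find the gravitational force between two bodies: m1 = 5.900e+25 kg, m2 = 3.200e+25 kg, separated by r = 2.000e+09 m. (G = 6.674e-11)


F = G*m1*m2/r^2 = 6.674e-11 * 5.900e+25 * 3.200e+25 / (2.000e+09)^2 = 6.674e-11 * 1.888e+51 / 4.000e+18 = 3.150e+22

3.150e+22 N


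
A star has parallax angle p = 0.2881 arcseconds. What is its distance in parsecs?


d = 1/p = 1/0.2881 = 3.471

3.471 pc


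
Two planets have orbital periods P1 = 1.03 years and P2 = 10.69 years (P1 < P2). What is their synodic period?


1/P_syn = |1/P1 - 1/P2| = |1/1.03 - 1/10.69| => P_syn = 1.1398

1.1398 years


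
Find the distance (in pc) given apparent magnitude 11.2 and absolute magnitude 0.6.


d = 10^((m - M + 5)/5) = 10^((11.2 - 0.6 + 5)/5) = 1318.2567

1318.2567 pc


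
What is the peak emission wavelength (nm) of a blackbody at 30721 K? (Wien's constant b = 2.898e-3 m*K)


lam_max = b / T = 2.898e-3 / 30721 = 9.433e-08 m = 94.3329 nm

94.3329 nm


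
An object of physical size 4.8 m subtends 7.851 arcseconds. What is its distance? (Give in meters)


D = size / theta_rad, theta_rad = 7.851 * pi/(180*3600) = 3.806e-05, D = 126107.6385

126107.6385 m


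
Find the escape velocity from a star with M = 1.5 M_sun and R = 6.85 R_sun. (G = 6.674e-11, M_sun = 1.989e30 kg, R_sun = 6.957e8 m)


M = 1.5 * 1.989e30 kg = 2.9835e+30 kg; R = 6.85 * 6.957e8 m = 4.765545e+09 m. v_esc = sqrt(2GM/R) = sqrt(2 * 6.674e-11 * 2.9835e+30 / 4.765545e+09) = 289077.8611

289077.8611 m/s


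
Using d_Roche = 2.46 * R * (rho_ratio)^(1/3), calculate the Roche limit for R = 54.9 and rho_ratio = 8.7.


d_Roche = 2.46 * 54.9 * 8.7^(1/3) = 277.7669

277.7669


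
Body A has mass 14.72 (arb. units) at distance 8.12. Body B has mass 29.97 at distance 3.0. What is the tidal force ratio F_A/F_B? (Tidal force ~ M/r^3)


Ratio = (M1/r1^3) / (M2/r2^3) = (14.72/8.12^3) / (29.97/3.0^3) = 0.0248

0.0248


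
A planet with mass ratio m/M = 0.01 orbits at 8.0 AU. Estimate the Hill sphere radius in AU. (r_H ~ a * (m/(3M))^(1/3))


r_H = a * (m/3M)^(1/3) = 8.0 * (0.01/3)^(1/3) = 1.195

1.195 AU


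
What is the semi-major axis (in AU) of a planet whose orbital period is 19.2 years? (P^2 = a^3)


a = P^(2/3) = 19.2^(2/3) = 7.1702

7.1702 AU


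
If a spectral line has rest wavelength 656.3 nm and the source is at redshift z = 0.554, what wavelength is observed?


lam_obs = lam_emit * (1 + z) = 656.3 * (1 + 0.554) = 1019.8902

1019.8902 nm


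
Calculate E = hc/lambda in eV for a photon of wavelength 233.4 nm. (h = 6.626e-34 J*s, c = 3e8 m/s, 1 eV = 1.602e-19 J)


E = hc/lambda = 6.626e-34 * 3e8 / 2.334e-07 = 8.517e-19 J = 5.3163 eV

5.3163 eV


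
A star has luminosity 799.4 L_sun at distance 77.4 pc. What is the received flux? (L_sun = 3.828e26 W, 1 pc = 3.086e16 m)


F = L / (4*pi*d^2) = 3.060e+29 / (4*pi*(2.389e+18)^2) = 4.268e-09

4.268e-09 W/m^2


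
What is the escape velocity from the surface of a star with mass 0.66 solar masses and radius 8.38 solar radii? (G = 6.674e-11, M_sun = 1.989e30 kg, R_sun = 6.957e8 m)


M = 0.66 * 1.989e30 kg = 1.31274e+30 kg; R = 8.38 * 6.957e8 m = 5.829966e+09 m. v_esc = sqrt(2GM/R) = sqrt(2 * 6.674e-11 * 1.31274e+30 / 5.829966e+09) = 173366.2069

173366.2069 m/s


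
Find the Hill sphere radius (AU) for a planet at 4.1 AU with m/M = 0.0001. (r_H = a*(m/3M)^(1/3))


r_H = a * (m/3M)^(1/3) = 4.1 * (0.0001/3)^(1/3) = 0.132

0.132 AU


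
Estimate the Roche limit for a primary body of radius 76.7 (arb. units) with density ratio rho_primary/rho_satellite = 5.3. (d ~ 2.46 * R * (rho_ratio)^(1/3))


d_Roche = 2.46 * 76.7 * 5.3^(1/3) = 328.9696

328.9696


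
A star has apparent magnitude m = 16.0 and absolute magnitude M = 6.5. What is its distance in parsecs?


d = 10^((m - M + 5)/5) = 10^((16.0 - 6.5 + 5)/5) = 794.3282

794.3282 pc


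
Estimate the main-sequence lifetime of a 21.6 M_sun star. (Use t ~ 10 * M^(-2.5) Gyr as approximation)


t = 10 * M^(-2.5) = 10 * 21.6^(-2.5) = 0.0046

0.0046 Gyr


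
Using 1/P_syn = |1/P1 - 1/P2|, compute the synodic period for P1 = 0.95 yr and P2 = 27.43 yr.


1/P_syn = |1/P1 - 1/P2| = |1/0.95 - 1/27.43| => P_syn = 0.9841

0.9841 years


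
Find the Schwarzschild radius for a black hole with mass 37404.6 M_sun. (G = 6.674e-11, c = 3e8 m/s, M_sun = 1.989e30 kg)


M = 37404.6 * 1.989e30 kg = 7.43977494e+34 kg. rs = 2GM/c^2 = 2 * 6.674e-11 * 7.43977494e+34 / (3e8)^2 = 1.103e+08

1.103e+08 m


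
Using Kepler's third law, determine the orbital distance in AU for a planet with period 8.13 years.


a = P^(2/3) = 8.13^(2/3) = 4.0432

4.0432 AU


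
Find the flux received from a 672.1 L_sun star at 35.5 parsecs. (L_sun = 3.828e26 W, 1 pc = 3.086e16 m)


F = L / (4*pi*d^2) = 2.573e+29 / (4*pi*(1.096e+18)^2) = 1.706e-08

1.706e-08 W/m^2


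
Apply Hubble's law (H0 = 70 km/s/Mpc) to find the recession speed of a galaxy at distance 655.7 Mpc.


v = H0 * d = 70 * 655.7 = 45899.0

45899.0 km/s


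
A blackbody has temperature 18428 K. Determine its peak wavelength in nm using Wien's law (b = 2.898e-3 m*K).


lam_max = b / T = 2.898e-3 / 18428 = 1.573e-07 m = 157.2607 nm

157.2607 nm


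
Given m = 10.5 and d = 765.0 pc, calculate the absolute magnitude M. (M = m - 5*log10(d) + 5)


M = m - 5*log10(d) + 5 = 10.5 - 5*log10(765.0) + 5 = 1.0817

1.0817


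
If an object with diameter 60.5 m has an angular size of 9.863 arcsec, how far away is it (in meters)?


D = size / theta_rad, theta_rad = 9.863 * pi/(180*3600) = 4.782e-05, D = 1.265e+06

1.265e+06 m


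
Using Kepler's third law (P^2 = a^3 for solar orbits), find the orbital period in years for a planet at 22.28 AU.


P = a^(3/2) = 22.28^1.5 = 105.1654

105.1654 years


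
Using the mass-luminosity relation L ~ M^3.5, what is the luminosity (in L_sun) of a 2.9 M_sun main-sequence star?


L/L_sun = (M/M_sun)^3.5 = 2.9^3.5 = 41.533

41.533 L_sun


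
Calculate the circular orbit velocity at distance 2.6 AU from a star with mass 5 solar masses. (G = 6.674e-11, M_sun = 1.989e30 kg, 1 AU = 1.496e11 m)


v = sqrt(GM/r) = sqrt(6.674e-11 * 9.945e+30 / 3.890e+11) = 41308.8423

41308.8423 m/s


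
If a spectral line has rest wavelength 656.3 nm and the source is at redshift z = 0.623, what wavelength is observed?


lam_obs = lam_emit * (1 + z) = 656.3 * (1 + 0.623) = 1065.1749

1065.1749 nm


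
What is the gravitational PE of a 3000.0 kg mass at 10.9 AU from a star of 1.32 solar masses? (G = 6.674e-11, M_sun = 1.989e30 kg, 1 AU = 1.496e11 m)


M = 1.32 * 1.989e30 kg = 2.62548e+30 kg; r = 10.9 AU * 1.496e11 m/AU = 1.63064e+12 m. U = -GM*m/r = -(6.674e-11 * 2.62548e+30 * 3000.0) / 1.63064e+12 = -3.224e+11

-3.224e+11 J


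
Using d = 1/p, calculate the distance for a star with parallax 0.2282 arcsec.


d = 1/p = 1/0.2282 = 4.3821

4.3821 pc


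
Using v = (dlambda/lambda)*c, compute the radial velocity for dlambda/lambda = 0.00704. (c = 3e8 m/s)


v = (dlambda/lambda) * c = 0.00704 * 3e8 = 2.112e+06

2.112e+06 m/s


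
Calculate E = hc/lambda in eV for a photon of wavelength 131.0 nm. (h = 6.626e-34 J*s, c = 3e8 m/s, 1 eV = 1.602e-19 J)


E = hc/lambda = 6.626e-34 * 3e8 / 1.310e-07 = 1.517e-18 J = 9.4719 eV

9.4719 eV


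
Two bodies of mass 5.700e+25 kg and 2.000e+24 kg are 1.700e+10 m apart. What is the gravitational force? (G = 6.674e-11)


F = G*m1*m2/r^2 = 6.674e-11 * 5.700e+25 * 2.000e+24 / (1.700e+10)^2 = 6.674e-11 * 1.140e+50 / 2.890e+20 = 2.633e+19

2.633e+19 N


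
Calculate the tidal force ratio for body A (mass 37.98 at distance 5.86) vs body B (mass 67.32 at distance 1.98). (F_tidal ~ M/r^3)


Ratio = (M1/r1^3) / (M2/r2^3) = (37.98/5.86^3) / (67.32/1.98^3) = 0.0218

0.0218


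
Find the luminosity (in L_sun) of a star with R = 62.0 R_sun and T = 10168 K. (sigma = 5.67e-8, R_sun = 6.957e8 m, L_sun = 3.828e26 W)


R = 62.0 * 6.957e8 m = 4.31334e+10 m. L = 4*pi*R^2*sigma*T^4 = 4*pi*(4.31334e+10)^2 * 5.67e-8 * 10168^4 = 1.416975884e+31 W. L/L_sun = 1.416975884e+31 / 3.828e26 = 37016.0889

37016.0889 L_sun


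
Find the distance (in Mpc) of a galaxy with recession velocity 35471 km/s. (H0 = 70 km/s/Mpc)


d = v / H0 = 35471 / 70 = 506.7286

506.7286 Mpc


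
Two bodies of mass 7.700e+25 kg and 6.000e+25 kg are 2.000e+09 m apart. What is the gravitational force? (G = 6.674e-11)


F = G*m1*m2/r^2 = 6.674e-11 * 7.700e+25 * 6.000e+25 / (2.000e+09)^2 = 6.674e-11 * 4.620e+51 / 4.000e+18 = 7.708e+22

7.708e+22 N


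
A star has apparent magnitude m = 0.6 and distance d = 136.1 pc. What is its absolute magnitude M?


M = m - 5*log10(d) + 5 = 0.6 - 5*log10(136.1) + 5 = -5.0693

-5.0693


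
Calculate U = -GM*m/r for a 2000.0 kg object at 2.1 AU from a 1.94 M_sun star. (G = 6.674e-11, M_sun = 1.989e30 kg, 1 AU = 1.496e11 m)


M = 1.94 * 1.989e30 kg = 3.85866e+30 kg; r = 2.1 AU * 1.496e11 m/AU = 3.1416e+11 m. U = -GM*m/r = -(6.674e-11 * 3.85866e+30 * 2000.0) / 3.1416e+11 = -1.639e+12

-1.639e+12 J


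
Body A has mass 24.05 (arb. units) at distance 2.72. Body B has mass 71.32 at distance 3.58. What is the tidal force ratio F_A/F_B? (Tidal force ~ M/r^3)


Ratio = (M1/r1^3) / (M2/r2^3) = (24.05/2.72^3) / (71.32/3.58^3) = 0.7689

0.7689


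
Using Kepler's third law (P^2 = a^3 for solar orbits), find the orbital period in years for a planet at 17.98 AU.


P = a^(3/2) = 17.98^1.5 = 76.2403

76.2403 years


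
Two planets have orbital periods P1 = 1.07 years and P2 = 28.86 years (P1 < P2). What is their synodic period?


1/P_syn = |1/P1 - 1/P2| = |1/1.07 - 1/28.86| => P_syn = 1.1112

1.1112 years


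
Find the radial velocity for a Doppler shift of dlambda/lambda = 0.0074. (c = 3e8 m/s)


v = (dlambda/lambda) * c = 0.0074 * 3e8 = 2.220e+06

2.220e+06 m/s


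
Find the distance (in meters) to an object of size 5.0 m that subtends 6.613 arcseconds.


D = size / theta_rad, theta_rad = 6.613 * pi/(180*3600) = 3.206e-05, D = 155954.0347

155954.0347 m


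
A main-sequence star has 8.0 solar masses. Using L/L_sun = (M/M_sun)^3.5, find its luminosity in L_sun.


L/L_sun = (M/M_sun)^3.5 = 8.0^3.5 = 1448.1547

1448.1547 L_sun


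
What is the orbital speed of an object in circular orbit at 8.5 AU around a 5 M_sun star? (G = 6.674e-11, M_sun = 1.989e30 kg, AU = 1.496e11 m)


v = sqrt(GM/r) = sqrt(6.674e-11 * 9.945e+30 / 1.272e+12) = 22846.5294

22846.5294 m/s


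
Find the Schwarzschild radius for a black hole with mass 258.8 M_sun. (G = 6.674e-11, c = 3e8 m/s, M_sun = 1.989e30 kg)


M = 258.8 * 1.989e30 kg = 5.147532e+32 kg. rs = 2GM/c^2 = 2 * 6.674e-11 * 5.147532e+32 / (3e8)^2 = 763436.1904

763436.1904 m


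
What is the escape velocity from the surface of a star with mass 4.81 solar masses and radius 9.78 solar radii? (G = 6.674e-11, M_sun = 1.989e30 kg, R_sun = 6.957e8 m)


M = 4.81 * 1.989e30 kg = 9.56709e+30 kg; R = 9.78 * 6.957e8 m = 6.803946e+09 m. v_esc = sqrt(2GM/R) = sqrt(2 * 6.674e-11 * 9.56709e+30 / 6.803946e+09) = 433229.0792

433229.0792 m/s


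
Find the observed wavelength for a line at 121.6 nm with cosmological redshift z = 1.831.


lam_obs = lam_emit * (1 + z) = 121.6 * (1 + 1.831) = 344.2496

344.2496 nm


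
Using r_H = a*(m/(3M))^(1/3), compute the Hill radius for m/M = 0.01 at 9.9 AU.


r_H = a * (m/3M)^(1/3) = 9.9 * (0.01/3)^(1/3) = 1.4789

1.4789 AU


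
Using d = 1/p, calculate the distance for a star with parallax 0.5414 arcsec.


d = 1/p = 1/0.5414 = 1.8471

1.8471 pc


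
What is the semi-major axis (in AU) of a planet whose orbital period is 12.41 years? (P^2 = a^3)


a = P^(2/3) = 12.41^(2/3) = 5.3602

5.3602 AU


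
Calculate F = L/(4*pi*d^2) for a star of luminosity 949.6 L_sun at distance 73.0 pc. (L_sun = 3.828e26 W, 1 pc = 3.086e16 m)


F = L / (4*pi*d^2) = 3.635e+29 / (4*pi*(2.253e+18)^2) = 5.700e-09

5.700e-09 W/m^2


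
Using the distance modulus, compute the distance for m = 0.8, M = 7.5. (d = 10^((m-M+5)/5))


d = 10^((m - M + 5)/5) = 10^((0.8 - 7.5 + 5)/5) = 0.4571

0.4571 pc


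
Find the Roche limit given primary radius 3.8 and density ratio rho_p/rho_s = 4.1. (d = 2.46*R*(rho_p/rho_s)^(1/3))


d_Roche = 2.46 * 3.8 * 4.1^(1/3) = 14.9617

14.9617


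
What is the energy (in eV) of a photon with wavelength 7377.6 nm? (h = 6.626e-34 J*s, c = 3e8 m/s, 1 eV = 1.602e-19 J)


E = hc/lambda = 6.626e-34 * 3e8 / 7.378e-06 = 2.694e-20 J = 0.1682 eV

0.1682 eV


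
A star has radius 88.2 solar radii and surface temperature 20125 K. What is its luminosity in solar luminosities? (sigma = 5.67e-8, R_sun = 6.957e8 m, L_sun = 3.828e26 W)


R = 88.2 * 6.957e8 m = 6.136074e+10 m. L = 4*pi*R^2*sigma*T^4 = 4*pi*(6.136074e+10)^2 * 5.67e-8 * 20125^4 = 4.400658382e+32 W. L/L_sun = 4.400658382e+32 / 3.828e26 = 1.150e+06

1.150e+06 L_sun


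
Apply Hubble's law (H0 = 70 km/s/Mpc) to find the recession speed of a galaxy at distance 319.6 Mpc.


v = H0 * d = 70 * 319.6 = 22372.0

22372.0 km/s


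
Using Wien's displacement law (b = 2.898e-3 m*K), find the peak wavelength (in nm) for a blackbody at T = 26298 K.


lam_max = b / T = 2.898e-3 / 26298 = 1.102e-07 m = 110.1985 nm

110.1985 nm


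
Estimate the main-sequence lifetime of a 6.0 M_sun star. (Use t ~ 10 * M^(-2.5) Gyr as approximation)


t = 10 * M^(-2.5) = 10 * 6.0^(-2.5) = 0.1134

0.1134 Gyr


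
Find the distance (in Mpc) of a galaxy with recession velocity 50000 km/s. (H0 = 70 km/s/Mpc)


d = v / H0 = 50000 / 70 = 714.2857

714.2857 Mpc


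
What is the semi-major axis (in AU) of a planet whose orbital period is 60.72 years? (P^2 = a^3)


a = P^(2/3) = 60.72^(2/3) = 15.4486

15.4486 AU


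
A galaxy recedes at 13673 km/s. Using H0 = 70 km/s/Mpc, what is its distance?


d = v / H0 = 13673 / 70 = 195.3286

195.3286 Mpc


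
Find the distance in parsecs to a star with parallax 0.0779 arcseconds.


d = 1/p = 1/0.0779 = 12.837

12.837 pc


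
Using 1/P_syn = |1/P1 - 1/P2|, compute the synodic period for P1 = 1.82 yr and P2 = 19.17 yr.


1/P_syn = |1/P1 - 1/P2| = |1/1.82 - 1/19.17| => P_syn = 2.0109

2.0109 years


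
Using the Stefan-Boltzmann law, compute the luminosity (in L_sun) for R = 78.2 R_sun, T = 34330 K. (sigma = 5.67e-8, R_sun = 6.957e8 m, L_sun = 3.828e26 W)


R = 78.2 * 6.957e8 m = 5.440374e+10 m. L = 4*pi*R^2*sigma*T^4 = 4*pi*(5.440374e+10)^2 * 5.67e-8 * 34330^4 = 2.92917723e+33 W. L/L_sun = 2.92917723e+33 / 3.828e26 = 7.652e+06

7.652e+06 L_sun


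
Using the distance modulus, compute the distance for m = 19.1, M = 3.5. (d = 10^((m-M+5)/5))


d = 10^((m - M + 5)/5) = 10^((19.1 - 3.5 + 5)/5) = 13182.5674

13182.5674 pc


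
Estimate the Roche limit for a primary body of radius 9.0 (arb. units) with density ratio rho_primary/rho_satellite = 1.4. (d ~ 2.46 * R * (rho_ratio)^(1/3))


d_Roche = 2.46 * 9.0 * 1.4^(1/3) = 24.7678

24.7678


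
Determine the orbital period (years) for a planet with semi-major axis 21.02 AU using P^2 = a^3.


P = a^(3/2) = 21.02^1.5 = 96.3716

96.3716 years


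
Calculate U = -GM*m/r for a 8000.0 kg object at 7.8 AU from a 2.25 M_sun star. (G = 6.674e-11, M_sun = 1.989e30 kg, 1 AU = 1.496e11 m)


M = 2.25 * 1.989e30 kg = 4.47525e+30 kg; r = 7.8 AU * 1.496e11 m/AU = 1.16688e+12 m. U = -GM*m/r = -(6.674e-11 * 4.47525e+30 * 8000.0) / 1.16688e+12 = -2.048e+12

-2.048e+12 J


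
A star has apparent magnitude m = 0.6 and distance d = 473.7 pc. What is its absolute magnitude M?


M = m - 5*log10(d) + 5 = 0.6 - 5*log10(473.7) + 5 = -7.7775

-7.7775


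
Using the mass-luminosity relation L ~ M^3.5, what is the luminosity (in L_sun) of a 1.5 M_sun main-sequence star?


L/L_sun = (M/M_sun)^3.5 = 1.5^3.5 = 4.1335

4.1335 L_sun


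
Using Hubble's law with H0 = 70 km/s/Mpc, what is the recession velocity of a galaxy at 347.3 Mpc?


v = H0 * d = 70 * 347.3 = 24311.0

24311.0 km/s


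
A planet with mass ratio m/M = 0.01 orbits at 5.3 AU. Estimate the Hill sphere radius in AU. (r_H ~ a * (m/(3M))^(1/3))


r_H = a * (m/3M)^(1/3) = 5.3 * (0.01/3)^(1/3) = 0.7917

0.7917 AU


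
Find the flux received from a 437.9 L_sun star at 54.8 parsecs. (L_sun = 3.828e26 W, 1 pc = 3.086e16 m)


F = L / (4*pi*d^2) = 1.676e+29 / (4*pi*(1.691e+18)^2) = 4.664e-09

4.664e-09 W/m^2


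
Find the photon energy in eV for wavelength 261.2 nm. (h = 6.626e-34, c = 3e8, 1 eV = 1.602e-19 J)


E = hc/lambda = 6.626e-34 * 3e8 / 2.612e-07 = 7.610e-19 J = 4.7505 eV

4.7505 eV


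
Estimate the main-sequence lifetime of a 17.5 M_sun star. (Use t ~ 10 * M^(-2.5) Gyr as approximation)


t = 10 * M^(-2.5) = 10 * 17.5^(-2.5) = 0.0078

0.0078 Gyr


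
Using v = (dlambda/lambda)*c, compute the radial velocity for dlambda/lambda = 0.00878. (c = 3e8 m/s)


v = (dlambda/lambda) * c = 0.00878 * 3e8 = 2.634e+06

2.634e+06 m/s


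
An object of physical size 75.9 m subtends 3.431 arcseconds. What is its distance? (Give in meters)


D = size / theta_rad, theta_rad = 3.431 * pi/(180*3600) = 1.663e-05, D = 4.563e+06

4.563e+06 m


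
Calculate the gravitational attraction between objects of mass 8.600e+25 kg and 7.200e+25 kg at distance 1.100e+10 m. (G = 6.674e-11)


F = G*m1*m2/r^2 = 6.674e-11 * 8.600e+25 * 7.200e+25 / (1.100e+10)^2 = 6.674e-11 * 6.192e+51 / 1.210e+20 = 3.415e+21

3.415e+21 N


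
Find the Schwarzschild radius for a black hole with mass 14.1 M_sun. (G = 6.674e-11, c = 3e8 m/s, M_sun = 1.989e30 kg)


M = 14.1 * 1.989e30 kg = 2.80449e+31 kg. rs = 2GM/c^2 = 2 * 6.674e-11 * 2.80449e+31 / (3e8)^2 = 41593.7028

41593.7028 m


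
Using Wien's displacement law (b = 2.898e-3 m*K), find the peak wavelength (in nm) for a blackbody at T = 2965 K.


lam_max = b / T = 2.898e-3 / 2965 = 9.774e-07 m = 977.403 nm

977.403 nm


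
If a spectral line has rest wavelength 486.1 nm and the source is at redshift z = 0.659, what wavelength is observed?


lam_obs = lam_emit * (1 + z) = 486.1 * (1 + 0.659) = 806.4399

806.4399 nm


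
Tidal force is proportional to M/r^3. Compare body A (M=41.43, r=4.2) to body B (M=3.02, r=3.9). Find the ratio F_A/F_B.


Ratio = (M1/r1^3) / (M2/r2^3) = (41.43/4.2^3) / (3.02/3.9^3) = 10.9838

10.9838


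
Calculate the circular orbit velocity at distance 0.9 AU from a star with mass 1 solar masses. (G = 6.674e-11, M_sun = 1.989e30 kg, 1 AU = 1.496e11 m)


v = sqrt(GM/r) = sqrt(6.674e-11 * 1.989e+30 / 1.346e+11) = 31399.5512

31399.5512 m/s


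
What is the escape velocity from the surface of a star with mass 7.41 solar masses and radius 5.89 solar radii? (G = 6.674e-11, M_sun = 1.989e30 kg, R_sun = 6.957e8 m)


M = 7.41 * 1.989e30 kg = 1.473849e+31 kg; R = 5.89 * 6.957e8 m = 4.097673e+09 m. v_esc = sqrt(2GM/R) = sqrt(2 * 6.674e-11 * 1.473849e+31 / 4.097673e+09) = 692892.6356

692892.6356 m/s


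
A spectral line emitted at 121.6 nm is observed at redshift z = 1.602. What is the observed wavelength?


lam_obs = lam_emit * (1 + z) = 121.6 * (1 + 1.602) = 316.4032

316.4032 nm


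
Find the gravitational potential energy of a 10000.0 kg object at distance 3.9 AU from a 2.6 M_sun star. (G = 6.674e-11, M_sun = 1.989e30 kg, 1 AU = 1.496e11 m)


M = 2.6 * 1.989e30 kg = 5.1714e+30 kg; r = 3.9 AU * 1.496e11 m/AU = 5.8344e+11 m. U = -GM*m/r = -(6.674e-11 * 5.1714e+30 * 10000.0) / 5.8344e+11 = -5.916e+12

-5.916e+12 J


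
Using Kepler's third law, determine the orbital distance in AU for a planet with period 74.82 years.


a = P^(2/3) = 74.82^(2/3) = 17.756

17.756 AU


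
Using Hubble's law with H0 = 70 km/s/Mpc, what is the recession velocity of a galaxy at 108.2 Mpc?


v = H0 * d = 70 * 108.2 = 7574.0

7574.0 km/s


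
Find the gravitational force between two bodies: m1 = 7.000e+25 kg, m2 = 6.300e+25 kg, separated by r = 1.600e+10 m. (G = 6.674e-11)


F = G*m1*m2/r^2 = 6.674e-11 * 7.000e+25 * 6.300e+25 / (1.600e+10)^2 = 6.674e-11 * 4.410e+51 / 2.560e+20 = 1.150e+21

1.150e+21 N


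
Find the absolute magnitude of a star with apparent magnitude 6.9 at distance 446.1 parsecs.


M = m - 5*log10(d) + 5 = 6.9 - 5*log10(446.1) + 5 = -1.3472

-1.3472


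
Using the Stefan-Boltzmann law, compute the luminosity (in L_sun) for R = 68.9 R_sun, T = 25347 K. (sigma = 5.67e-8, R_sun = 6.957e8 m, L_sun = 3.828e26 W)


R = 68.9 * 6.957e8 m = 4.793373e+10 m. L = 4*pi*R^2*sigma*T^4 = 4*pi*(4.793373e+10)^2 * 5.67e-8 * 25347^4 = 6.757431201e+32 W. L/L_sun = 6.757431201e+32 / 3.828e26 = 1.765e+06

1.765e+06 L_sun


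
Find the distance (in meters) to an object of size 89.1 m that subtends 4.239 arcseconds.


D = size / theta_rad, theta_rad = 4.239 * pi/(180*3600) = 2.055e-05, D = 4.336e+06

4.336e+06 m


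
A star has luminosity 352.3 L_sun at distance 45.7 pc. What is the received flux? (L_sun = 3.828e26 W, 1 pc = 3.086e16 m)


F = L / (4*pi*d^2) = 1.349e+29 / (4*pi*(1.410e+18)^2) = 5.396e-09

5.396e-09 W/m^2


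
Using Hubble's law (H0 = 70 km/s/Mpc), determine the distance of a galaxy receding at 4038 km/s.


d = v / H0 = 4038 / 70 = 57.6857

57.6857 Mpc


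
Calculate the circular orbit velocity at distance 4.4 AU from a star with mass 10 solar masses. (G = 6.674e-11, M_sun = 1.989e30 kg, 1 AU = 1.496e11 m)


v = sqrt(GM/r) = sqrt(6.674e-11 * 1.989e+31 / 6.582e+11) = 44907.4461

44907.4461 m/s


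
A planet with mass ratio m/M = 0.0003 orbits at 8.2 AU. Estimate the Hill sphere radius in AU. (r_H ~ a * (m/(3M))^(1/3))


r_H = a * (m/3M)^(1/3) = 8.2 * (0.0003/3)^(1/3) = 0.3806

0.3806 AU


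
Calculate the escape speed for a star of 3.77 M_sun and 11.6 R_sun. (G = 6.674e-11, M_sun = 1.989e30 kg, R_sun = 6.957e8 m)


M = 3.77 * 1.989e30 kg = 7.49853e+30 kg; R = 11.6 * 6.957e8 m = 8.07012e+09 m. v_esc = sqrt(2GM/R) = sqrt(2 * 6.674e-11 * 7.49853e+30 / 8.07012e+09) = 352173.0912

352173.0912 m/s


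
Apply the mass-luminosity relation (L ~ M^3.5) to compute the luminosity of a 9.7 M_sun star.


L/L_sun = (M/M_sun)^3.5 = 9.7^3.5 = 2842.5039

2842.5039 L_sun


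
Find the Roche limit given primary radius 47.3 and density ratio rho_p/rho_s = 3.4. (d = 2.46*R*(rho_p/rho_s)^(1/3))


d_Roche = 2.46 * 47.3 * 3.4^(1/3) = 174.9669

174.9669


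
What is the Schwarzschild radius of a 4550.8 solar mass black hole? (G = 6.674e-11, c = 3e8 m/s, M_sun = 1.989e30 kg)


M = 4550.8 * 1.989e30 kg = 9.0515412e+33 kg. rs = 2GM/c^2 = 2 * 6.674e-11 * 9.0515412e+33 / (3e8)^2 = 1.342e+07

1.342e+07 m


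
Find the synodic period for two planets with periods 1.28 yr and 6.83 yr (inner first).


1/P_syn = |1/P1 - 1/P2| = |1/1.28 - 1/6.83| => P_syn = 1.5752

1.5752 years


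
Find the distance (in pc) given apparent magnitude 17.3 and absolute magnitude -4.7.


d = 10^((m - M + 5)/5) = 10^((17.3 - -4.7 + 5)/5) = 251188.6432

251188.6432 pc


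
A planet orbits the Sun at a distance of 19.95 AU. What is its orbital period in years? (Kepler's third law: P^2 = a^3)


P = a^(3/2) = 19.95^1.5 = 89.1075

89.1075 years


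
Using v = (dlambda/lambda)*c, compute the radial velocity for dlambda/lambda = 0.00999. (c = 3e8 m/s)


v = (dlambda/lambda) * c = 0.00999 * 3e8 = 2.997e+06

2.997e+06 m/s


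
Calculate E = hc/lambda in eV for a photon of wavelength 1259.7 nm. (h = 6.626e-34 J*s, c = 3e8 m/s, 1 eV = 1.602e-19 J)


E = hc/lambda = 6.626e-34 * 3e8 / 1.260e-06 = 1.578e-19 J = 0.985 eV

0.985 eV


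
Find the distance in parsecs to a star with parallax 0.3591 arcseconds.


d = 1/p = 1/0.3591 = 2.7847

2.7847 pc


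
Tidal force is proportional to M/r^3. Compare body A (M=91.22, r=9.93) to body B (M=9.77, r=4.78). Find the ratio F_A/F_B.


Ratio = (M1/r1^3) / (M2/r2^3) = (91.22/9.93^3) / (9.77/4.78^3) = 1.0414

1.0414


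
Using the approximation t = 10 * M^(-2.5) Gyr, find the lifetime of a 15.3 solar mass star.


t = 10 * M^(-2.5) = 10 * 15.3^(-2.5) = 0.0109

0.0109 Gyr


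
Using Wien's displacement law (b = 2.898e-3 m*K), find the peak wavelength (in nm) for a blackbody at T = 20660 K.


lam_max = b / T = 2.898e-3 / 20660 = 1.403e-07 m = 140.2711 nm

140.2711 nm


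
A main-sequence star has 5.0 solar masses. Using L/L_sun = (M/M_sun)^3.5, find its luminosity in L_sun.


L/L_sun = (M/M_sun)^3.5 = 5.0^3.5 = 279.5085

279.5085 L_sun


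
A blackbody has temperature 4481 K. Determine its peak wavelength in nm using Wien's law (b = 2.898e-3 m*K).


lam_max = b / T = 2.898e-3 / 4481 = 6.467e-07 m = 646.7306 nm

646.7306 nm


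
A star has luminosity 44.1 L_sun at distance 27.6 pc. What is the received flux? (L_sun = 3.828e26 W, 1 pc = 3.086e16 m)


F = L / (4*pi*d^2) = 1.688e+28 / (4*pi*(8.517e+17)^2) = 1.852e-09

1.852e-09 W/m^2


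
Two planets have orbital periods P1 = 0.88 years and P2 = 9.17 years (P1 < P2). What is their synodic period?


1/P_syn = |1/P1 - 1/P2| = |1/0.88 - 1/9.17| => P_syn = 0.9734

0.9734 years


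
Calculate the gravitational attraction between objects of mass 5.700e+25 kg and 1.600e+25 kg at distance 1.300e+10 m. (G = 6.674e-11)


F = G*m1*m2/r^2 = 6.674e-11 * 5.700e+25 * 1.600e+25 / (1.300e+10)^2 = 6.674e-11 * 9.120e+50 / 1.690e+20 = 3.602e+20

3.602e+20 N


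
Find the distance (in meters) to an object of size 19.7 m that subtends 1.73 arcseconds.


D = size / theta_rad, theta_rad = 1.73 * pi/(180*3600) = 8.387e-06, D = 2.349e+06

2.349e+06 m


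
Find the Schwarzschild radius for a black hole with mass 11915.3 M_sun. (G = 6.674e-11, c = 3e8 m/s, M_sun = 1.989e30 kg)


M = 11915.3 * 1.989e30 kg = 2.36995317e+34 kg. rs = 2GM/c^2 = 2 * 6.674e-11 * 2.36995317e+34 / (3e8)^2 = 3.515e+07

3.515e+07 m


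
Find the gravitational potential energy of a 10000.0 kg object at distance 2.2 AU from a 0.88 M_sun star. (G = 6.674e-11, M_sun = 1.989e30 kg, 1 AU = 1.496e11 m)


M = 0.88 * 1.989e30 kg = 1.75032e+30 kg; r = 2.2 AU * 1.496e11 m/AU = 3.2912e+11 m. U = -GM*m/r = -(6.674e-11 * 1.75032e+30 * 10000.0) / 3.2912e+11 = -3.549e+12

-3.549e+12 J


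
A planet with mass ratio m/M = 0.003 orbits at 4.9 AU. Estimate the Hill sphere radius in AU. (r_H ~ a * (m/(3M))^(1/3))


r_H = a * (m/3M)^(1/3) = 4.9 * (0.003/3)^(1/3) = 0.49

0.49 AU


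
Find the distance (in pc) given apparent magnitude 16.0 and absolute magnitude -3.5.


d = 10^((m - M + 5)/5) = 10^((16.0 - -3.5 + 5)/5) = 79432.8235

79432.8235 pc


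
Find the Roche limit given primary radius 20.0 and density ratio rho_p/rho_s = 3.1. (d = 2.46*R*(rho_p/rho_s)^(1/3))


d_Roche = 2.46 * 20.0 * 3.1^(1/3) = 71.7385

71.7385


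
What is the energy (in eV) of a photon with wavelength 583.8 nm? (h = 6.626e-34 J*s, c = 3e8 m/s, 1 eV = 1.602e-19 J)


E = hc/lambda = 6.626e-34 * 3e8 / 5.838e-07 = 3.405e-19 J = 2.1254 eV

2.1254 eV


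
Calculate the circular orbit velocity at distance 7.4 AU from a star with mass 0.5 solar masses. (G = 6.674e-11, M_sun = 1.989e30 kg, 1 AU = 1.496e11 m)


v = sqrt(GM/r) = sqrt(6.674e-11 * 9.945e+29 / 1.107e+12) = 7743.0816

7743.0816 m/s


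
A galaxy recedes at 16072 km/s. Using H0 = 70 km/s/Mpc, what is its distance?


d = v / H0 = 16072 / 70 = 229.6

229.6 Mpc


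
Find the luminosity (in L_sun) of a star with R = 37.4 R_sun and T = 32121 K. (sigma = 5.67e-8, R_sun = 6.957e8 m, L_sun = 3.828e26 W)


R = 37.4 * 6.957e8 m = 2.601918e+10 m. L = 4*pi*R^2*sigma*T^4 = 4*pi*(2.601918e+10)^2 * 5.67e-8 * 32121^4 = 5.134951708e+32 W. L/L_sun = 5.134951708e+32 / 3.828e26 = 1.341e+06

1.341e+06 L_sun


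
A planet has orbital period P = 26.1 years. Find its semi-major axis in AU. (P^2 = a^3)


a = P^(2/3) = 26.1^(2/3) = 8.7989

8.7989 AU


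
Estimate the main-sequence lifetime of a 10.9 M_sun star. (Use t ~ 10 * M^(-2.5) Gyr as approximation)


t = 10 * M^(-2.5) = 10 * 10.9^(-2.5) = 0.0255

0.0255 Gyr


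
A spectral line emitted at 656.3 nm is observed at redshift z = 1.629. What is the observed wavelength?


lam_obs = lam_emit * (1 + z) = 656.3 * (1 + 1.629) = 1725.4127

1725.4127 nm


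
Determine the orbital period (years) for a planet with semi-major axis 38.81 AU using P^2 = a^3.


P = a^(3/2) = 38.81^1.5 = 241.7773

241.7773 years


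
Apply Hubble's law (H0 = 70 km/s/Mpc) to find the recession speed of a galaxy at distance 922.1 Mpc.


v = H0 * d = 70 * 922.1 = 64547.0

64547.0 km/s


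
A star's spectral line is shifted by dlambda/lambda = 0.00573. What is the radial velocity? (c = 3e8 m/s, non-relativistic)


v = (dlambda/lambda) * c = 0.00573 * 3e8 = 1.719e+06

1.719e+06 m/s


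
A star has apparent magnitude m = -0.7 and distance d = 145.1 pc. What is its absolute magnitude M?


M = m - 5*log10(d) + 5 = -0.7 - 5*log10(145.1) + 5 = -6.5083

-6.5083


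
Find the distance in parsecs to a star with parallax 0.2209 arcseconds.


d = 1/p = 1/0.2209 = 4.5269

4.5269 pc


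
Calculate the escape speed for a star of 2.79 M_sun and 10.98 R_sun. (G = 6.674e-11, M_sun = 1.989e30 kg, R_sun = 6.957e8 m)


M = 2.79 * 1.989e30 kg = 5.54931e+30 kg; R = 10.98 * 6.957e8 m = 7.638786e+09 m. v_esc = sqrt(2GM/R) = sqrt(2 * 6.674e-11 * 5.54931e+30 / 7.638786e+09) = 311397.7143

311397.7143 m/s


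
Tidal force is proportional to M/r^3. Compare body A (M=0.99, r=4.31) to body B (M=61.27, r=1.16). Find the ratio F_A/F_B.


Ratio = (M1/r1^3) / (M2/r2^3) = (0.99/4.31^3) / (61.27/1.16^3) = 3.150e-04

3.150e-04


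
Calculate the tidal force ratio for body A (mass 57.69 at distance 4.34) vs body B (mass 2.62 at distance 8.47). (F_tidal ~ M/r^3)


Ratio = (M1/r1^3) / (M2/r2^3) = (57.69/4.34^3) / (2.62/8.47^3) = 163.6742

163.6742


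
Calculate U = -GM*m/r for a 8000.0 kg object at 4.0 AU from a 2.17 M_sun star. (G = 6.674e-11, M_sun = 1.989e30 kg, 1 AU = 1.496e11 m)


M = 2.17 * 1.989e30 kg = 4.31613e+30 kg; r = 4.0 AU * 1.496e11 m/AU = 5.984e+11 m. U = -GM*m/r = -(6.674e-11 * 4.31613e+30 * 8000.0) / 5.984e+11 = -3.851e+12

-3.851e+12 J


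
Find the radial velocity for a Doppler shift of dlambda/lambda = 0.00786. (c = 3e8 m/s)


v = (dlambda/lambda) * c = 0.00786 * 3e8 = 2.358e+06

2.358e+06 m/s


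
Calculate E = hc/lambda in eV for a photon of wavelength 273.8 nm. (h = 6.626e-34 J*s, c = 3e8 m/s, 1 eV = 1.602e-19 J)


E = hc/lambda = 6.626e-34 * 3e8 / 2.738e-07 = 7.260e-19 J = 4.5319 eV

4.5319 eV


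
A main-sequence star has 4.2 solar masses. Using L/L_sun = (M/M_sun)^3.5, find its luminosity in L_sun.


L/L_sun = (M/M_sun)^3.5 = 4.2^3.5 = 151.8352

151.8352 L_sun


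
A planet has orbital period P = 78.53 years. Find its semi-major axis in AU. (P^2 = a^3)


a = P^(2/3) = 78.53^(2/3) = 18.3382

18.3382 AU


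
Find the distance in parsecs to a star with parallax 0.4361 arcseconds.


d = 1/p = 1/0.4361 = 2.2931

2.2931 pc


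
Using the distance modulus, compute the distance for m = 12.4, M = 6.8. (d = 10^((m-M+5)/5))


d = 10^((m - M + 5)/5) = 10^((12.4 - 6.8 + 5)/5) = 131.8257

131.8257 pc


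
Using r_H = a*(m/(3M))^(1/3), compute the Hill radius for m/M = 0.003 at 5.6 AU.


r_H = a * (m/3M)^(1/3) = 5.6 * (0.003/3)^(1/3) = 0.56

0.56 AU


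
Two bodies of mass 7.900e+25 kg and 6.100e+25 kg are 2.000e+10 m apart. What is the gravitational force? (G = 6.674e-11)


F = G*m1*m2/r^2 = 6.674e-11 * 7.900e+25 * 6.100e+25 / (2.000e+10)^2 = 6.674e-11 * 4.819e+51 / 4.000e+20 = 8.041e+20

8.041e+20 N


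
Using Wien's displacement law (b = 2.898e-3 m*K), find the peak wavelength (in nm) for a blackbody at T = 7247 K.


lam_max = b / T = 2.898e-3 / 7247 = 3.999e-07 m = 399.8896 nm

399.8896 nm


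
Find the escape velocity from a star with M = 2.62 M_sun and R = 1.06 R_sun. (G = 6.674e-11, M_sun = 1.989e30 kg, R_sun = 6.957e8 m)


M = 2.62 * 1.989e30 kg = 5.21118e+30 kg; R = 1.06 * 6.957e8 m = 7.37442e+08 m. v_esc = sqrt(2GM/R) = sqrt(2 * 6.674e-11 * 5.21118e+30 / 7.37442e+08) = 971207.89

971207.89 m/s


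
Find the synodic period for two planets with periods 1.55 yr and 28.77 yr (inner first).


1/P_syn = |1/P1 - 1/P2| = |1/1.55 - 1/28.77| => P_syn = 1.6383

1.6383 years


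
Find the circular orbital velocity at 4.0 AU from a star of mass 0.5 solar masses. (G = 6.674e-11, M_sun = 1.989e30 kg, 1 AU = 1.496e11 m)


v = sqrt(GM/r) = sqrt(6.674e-11 * 9.945e+29 / 5.984e+11) = 10531.7297

10531.7297 m/s


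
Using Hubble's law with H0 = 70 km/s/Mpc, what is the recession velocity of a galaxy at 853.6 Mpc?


v = H0 * d = 70 * 853.6 = 59752.0

59752.0 km/s


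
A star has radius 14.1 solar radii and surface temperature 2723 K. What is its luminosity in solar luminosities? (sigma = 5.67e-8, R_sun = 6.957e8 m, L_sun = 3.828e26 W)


R = 14.1 * 6.957e8 m = 9.80937e+09 m. L = 4*pi*R^2*sigma*T^4 = 4*pi*(9.80937e+09)^2 * 5.67e-8 * 2723^4 = 3.769343533e+27 W. L/L_sun = 3.769343533e+27 / 3.828e26 = 9.8468

9.8468 L_sun


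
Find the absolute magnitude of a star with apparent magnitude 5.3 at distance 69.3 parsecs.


M = m - 5*log10(d) + 5 = 5.3 - 5*log10(69.3) + 5 = 1.0963

1.0963


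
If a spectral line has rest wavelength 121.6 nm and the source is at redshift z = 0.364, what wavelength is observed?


lam_obs = lam_emit * (1 + z) = 121.6 * (1 + 0.364) = 165.8624

165.8624 nm


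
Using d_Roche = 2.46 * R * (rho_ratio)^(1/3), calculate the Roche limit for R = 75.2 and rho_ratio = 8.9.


d_Roche = 2.46 * 75.2 * 8.9^(1/3) = 383.3684

383.3684


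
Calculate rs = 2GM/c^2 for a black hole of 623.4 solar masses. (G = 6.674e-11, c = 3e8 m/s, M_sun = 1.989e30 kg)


M = 623.4 * 1.989e30 kg = 1.2399426e+33 kg. rs = 2GM/c^2 = 2 * 6.674e-11 * 1.2399426e+33 / (3e8)^2 = 1.839e+06

1.839e+06 m


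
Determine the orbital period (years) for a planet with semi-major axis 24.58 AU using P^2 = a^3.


P = a^(3/2) = 24.58^1.5 = 121.8633

121.8633 years


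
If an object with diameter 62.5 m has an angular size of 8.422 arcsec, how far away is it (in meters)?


D = size / theta_rad, theta_rad = 8.422 * pi/(180*3600) = 4.083e-05, D = 1.531e+06

1.531e+06 m


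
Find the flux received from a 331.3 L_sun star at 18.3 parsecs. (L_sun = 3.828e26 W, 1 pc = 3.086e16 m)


F = L / (4*pi*d^2) = 1.268e+29 / (4*pi*(5.647e+17)^2) = 3.164e-08

3.164e-08 W/m^2


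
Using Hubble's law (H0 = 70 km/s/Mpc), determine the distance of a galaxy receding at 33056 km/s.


d = v / H0 = 33056 / 70 = 472.2286

472.2286 Mpc


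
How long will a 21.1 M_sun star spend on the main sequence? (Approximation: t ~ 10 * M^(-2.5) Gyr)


t = 10 * M^(-2.5) = 10 * 21.1^(-2.5) = 0.0049

0.0049 Gyr


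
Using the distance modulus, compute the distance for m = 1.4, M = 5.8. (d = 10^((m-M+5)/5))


d = 10^((m - M + 5)/5) = 10^((1.4 - 5.8 + 5)/5) = 1.3183

1.3183 pc
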